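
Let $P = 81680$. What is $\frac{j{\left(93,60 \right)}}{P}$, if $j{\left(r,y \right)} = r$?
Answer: $\frac{93}{81680} \approx 0.0011386$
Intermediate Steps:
$\frac{j{\left(93,60 \right)}}{P} = \frac{93}{81680}$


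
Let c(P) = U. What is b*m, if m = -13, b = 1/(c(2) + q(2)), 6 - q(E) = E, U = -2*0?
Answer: -13/4 ≈ -3.2500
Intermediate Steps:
U = 0
q(E) = 6 - E
c(P) = 0
b = ¼ (b = 1/(0 + (6 - 1*2)) = 1/(0 + (6 - 2)) = 1/(0 + 4) = 1/4 = ¼ ≈ 0.25000)
b*m = (¼)*(-13) = -13/4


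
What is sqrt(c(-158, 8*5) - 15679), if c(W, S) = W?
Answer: I*sqrt(15837) ≈ 125.85*I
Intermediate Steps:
sqrt(c(-158, 8*5) - 15679) = sqrt(-158 - 15679) = sqrt(-15837) = I*sqrt(15837)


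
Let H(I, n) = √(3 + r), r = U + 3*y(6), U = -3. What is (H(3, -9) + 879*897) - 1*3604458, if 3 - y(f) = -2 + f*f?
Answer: -2815995 + I*√93 ≈ -2.816e+6 + 9.6436*I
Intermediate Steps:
y(f) = 5 - f² (y(f) = 3 - (-2 + f*f) = 3 - (-2 + f²) = 3 + (2 - f²) = 5 - f²)
r = -96 (r = -3 + 3*(5 - 1*6²) = -3 + 3*(5 - 1*36) = -3 + 3*(5 - 36) = -3 + 3*(-31) = -3 - 93 = -96)
H(I, n) = I*√93 (H(I, n) = √(3 - 96) = √(-93) = I*√93)
(H(3, -9) + 879*897) - 1*3604458 = (I*√93 + 879*897) - 1*3604458 = (I*√93 + 788463) - 3604458 = (788463 + I*√93) - 3604458 = -2815995 + I*√93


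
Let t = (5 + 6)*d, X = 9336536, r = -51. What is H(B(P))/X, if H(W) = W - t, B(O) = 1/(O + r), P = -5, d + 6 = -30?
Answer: 22175/522846016 ≈ 4.2412e-5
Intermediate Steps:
d = -36 (d = -6 - 30 = -36)
t = -396 (t = (5 + 6)*(-36) = 11*(-36) = -396)
B(O) = 1/(-51 + O) (B(O) = 1/(O - 51) = 1/(-51 + O))
H(W) = 396 + W (H(W) = W - 1*(-396) = W + 396 = 396 + W)
H(B(P))/X = (396 + 1/(-51 - 5))/9336536 = (396 + 1/(-56))*(1/9336536) = (396 - 1/56)*(1/9336536) = (22175/56)*(1/9336536) = 22175/522846016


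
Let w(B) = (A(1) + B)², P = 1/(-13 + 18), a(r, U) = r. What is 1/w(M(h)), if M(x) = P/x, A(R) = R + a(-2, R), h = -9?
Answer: 2025/2116 ≈ 0.95699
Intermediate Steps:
P = ⅕ (P = 1/5 = ⅕ ≈ 0.20000)
A(R) = -2 + R (A(R) = R - 2 = -2 + R)
M(x) = 1/(5*x)
w(B) = (-1 + B)² (w(B) = ((-2 + 1) + B)² = (-1 + B)²)
1/w(M(h)) = 1/((-1 + (⅕)/(-9))²) = 1/((-1 + (⅕)*(-⅑))²) = 1/((-1 - 1/45)²) = 1/((-46/45)²) = 1/(2116/2025) = 2025/2116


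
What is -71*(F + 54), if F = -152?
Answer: 6958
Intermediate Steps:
-71*(F + 54) = -71*(-152 + 54) = -71*(-98) = 6958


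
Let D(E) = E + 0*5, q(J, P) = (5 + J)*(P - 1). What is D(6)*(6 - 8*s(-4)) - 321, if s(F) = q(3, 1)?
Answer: -285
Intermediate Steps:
q(J, P) = (-1 + P)*(5 + J) (q(J, P) = (5 + J)*(-1 + P) = (-1 + P)*(5 + J))
s(F) = 0 (s(F) = -5 - 1*3 + 5*1 + 3*1 = -5 - 3 + 5 + 3 = 0)
D(E) = E (D(E) = E + 0 = E)
D(6)*(6 - 8*s(-4)) - 321 = 6*(6 - 8*0) - 321 = 6*(6 + 0) - 321 = 6*6 - 321 = 36 - 321 = -285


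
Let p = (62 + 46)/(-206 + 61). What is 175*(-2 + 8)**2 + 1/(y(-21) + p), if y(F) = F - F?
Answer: 680255/108 ≈ 6298.7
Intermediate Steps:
y(F) = 0
p = -108/145 (p = 108/(-145) = 108*(-1/145) = -108/145 ≈ -0.74483)
175*(-2 + 8)**2 + 1/(y(-21) + p) = 175*(-2 + 8)**2 + 1/(0 - 108/145) = 175*6**2 + 1/(-108/145) = 175*36 - 145/108 = 6300 - 145/108 = 680255/108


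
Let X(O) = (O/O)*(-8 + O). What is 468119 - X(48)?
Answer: 468079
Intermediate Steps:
X(O) = -8 + O (X(O) = 1*(-8 + O) = -8 + O)
468119 - X(48) = 468119 - (-8 + 48) = 468119 - 1*40 = 468119 - 40 = 468079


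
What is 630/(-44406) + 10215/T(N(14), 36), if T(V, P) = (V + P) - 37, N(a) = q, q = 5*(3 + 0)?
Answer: 25199915/34538 ≈ 729.63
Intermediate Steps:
q = 15 (q = 5*3 = 15)
N(a) = 15
T(V, P) = -37 + P + V (T(V, P) = (P + V) - 37 = -37 + P + V)
630/(-44406) + 10215/T(N(14), 36) = 630/(-44406) + 10215/(-37 + 36 + 15) = 630*(-1/44406) + 10215/14 = -35/2467 + 10215*(1/14) = -35/2467 + 10215/14 = 25199915/34538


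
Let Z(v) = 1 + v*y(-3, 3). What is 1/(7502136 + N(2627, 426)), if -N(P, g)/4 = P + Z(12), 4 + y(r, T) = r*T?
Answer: 1/7492248 ≈ 1.3347e-7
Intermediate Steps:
y(r, T) = -4 + T*r (y(r, T) = -4 + r*T = -4 + T*r)
Z(v) = 1 - 13*v (Z(v) = 1 + v*(-4 + 3*(-3)) = 1 + v*(-4 - 9) = 1 + v*(-13) = 1 - 13*v)
N(P, g) = 620 - 4*P (N(P, g) = -4*(P + (1 - 13*12)) = -4*(P + (1 - 156)) = -4*(P - 155) = -4*(-155 + P) = 620 - 4*P)
1/(7502136 + N(2627, 426)) = 1/(7502136 + (620 - 4*2627)) = 1/(7502136 + (620 - 10508)) = 1/(7502136 - 9888) = 1/7492248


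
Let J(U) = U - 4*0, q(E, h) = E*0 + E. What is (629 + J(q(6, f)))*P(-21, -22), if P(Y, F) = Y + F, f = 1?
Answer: -27305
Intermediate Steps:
q(E, h) = E (q(E, h) = 0 + E = E)
P(Y, F) = F + Y
J(U) = U (J(U) = U + 0 = U)
(629 + J(q(6, f)))*P(-21, -22) = (629 + 6)*(-22 - 21) = 635*(-43) = -27305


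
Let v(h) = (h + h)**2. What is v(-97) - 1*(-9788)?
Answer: 47424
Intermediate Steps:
v(h) = 4*h**2 (v(h) = (2*h)**2 = 4*h**2)
v(-97) - 1*(-9788) = 4*(-97)**2 - 1*(-9788) = 4*9409 + 9788 = 37636 + 9788 = 47424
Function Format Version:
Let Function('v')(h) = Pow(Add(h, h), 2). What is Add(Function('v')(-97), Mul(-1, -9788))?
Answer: 47424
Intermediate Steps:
Function('v')(h) = Mul(4, Pow(h, 2)) (Function('v')(h) = Pow(Mul(2, h), 2) = Mul(4, Pow(h, 2)))
Add(Function('v')(-97), Mul(-1, -9788)) = Add(Mul(4, Pow(-97, 2)), Mul(-1, -9788)) = Add(Mul(4, 9409), 9788) = Add(37636, 9788) = 47424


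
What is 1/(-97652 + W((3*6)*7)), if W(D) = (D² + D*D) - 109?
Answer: -1/66009 ≈ -1.5149e-5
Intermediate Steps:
W(D) = -109 + 2*D² (W(D) = (D² + D²) - 109 = 2*D² - 109 = -109 + 2*D²)
1/(-97652 + W((3*6)*7)) = 1/(-97652 + (-109 + 2*((3*6)*7)²)) = 1/(-97652 + (-109 + 2*(18*7)²)) = 1/(-97652 + (-109 + 2*126²)) = 1/(-97652 + (-109 + 2*15876)) = 1/(-97652 + (-109 + 31752)) = 1/(-97652 + 31643) = 1/(-66009) = -1/66009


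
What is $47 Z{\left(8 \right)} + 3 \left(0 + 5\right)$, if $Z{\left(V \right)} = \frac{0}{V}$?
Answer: $15$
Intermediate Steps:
$Z{\left(V \right)} = 0$
$47 Z{\left(8 \right)} + 3 \left(0 + 5\right) = 47 \cdot 0 + 3 \left(0 + 5\right) = 0 + 3 \cdot 5 = 0 + 15 = 15$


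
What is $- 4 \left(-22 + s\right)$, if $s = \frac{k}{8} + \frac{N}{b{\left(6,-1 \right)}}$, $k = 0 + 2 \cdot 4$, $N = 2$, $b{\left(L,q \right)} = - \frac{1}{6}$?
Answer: $132$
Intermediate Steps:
$b{\left(L,q \right)} = - \frac{1}{6}$ ($b{\left(L,q \right)} = \left(-1\right) \frac{1}{6} = - \frac{1}{6}$)
$k = 8$ ($k = 0 + 8 = 8$)
$s = -11$ ($s = \frac{8}{8} + \frac{2}{- \frac{1}{6}} = 8 \cdot \frac{1}{8} + 2 \left(-6\right) = 1 - 12 = -11$)
$- 4 \left(-22 + s\right) = - 4 \left(-22 - 11\right) = \left(-4\right) \left(-33\right) = 132$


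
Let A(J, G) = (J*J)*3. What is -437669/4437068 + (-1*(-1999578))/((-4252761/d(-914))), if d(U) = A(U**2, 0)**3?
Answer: -9047113482071137253975708188661018945505426435253/2096643304972 ≈ -4.3150e+36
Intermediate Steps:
A(J, G) = 3*J**2 (A(J, G) = J**2*3 = 3*J**2)
d(U) = 27*U**12 (d(U) = (3*(U**2)**2)**3 = (3*U**4)**3 = 27*U**12)
-437669/4437068 + (-1*(-1999578))/((-4252761/d(-914))) = -437669/4437068 + (-1*(-1999578))/((-4252761/(27*(-914)**12))) = -437669*1/4437068 + 1999578/((-4252761/(27*339902492136977222168227982681706496))) = -437669/4437068 + 1999578/((-4252761/9177367287698384998542155532406075392)) = -437669/4437068 + 1999578/((-4252761*1/9177367287698384998542155532406075392)) = -437669/4437068 + 1999578/(-472529/1019707476410931666504683948045119488) = -437669/4437068 + 1999578*(-1019707476410931666504683948045119488/472529) = -437669/4437068 - 2038984636266817919846102919464163935576064/472529 = -9047113482071137253975708188661018945505426435253/2096643304972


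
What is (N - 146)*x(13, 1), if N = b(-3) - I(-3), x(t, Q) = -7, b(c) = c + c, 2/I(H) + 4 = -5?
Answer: 9562/9 ≈ 1062.4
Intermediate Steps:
I(H) = -2/9 (I(H) = 2/(-4 - 5) = 2/(-9) = 2*(-⅑) = -2/9)
b(c) = 2*c
N = -52/9 (N = 2*(-3) - 1*(-2/9) = -6 + 2/9 = -52/9 ≈ -5.7778)
(N - 146)*x(13, 1) = (-52/9 - 146)*(-7) = -1366/9*(-7) = 9562/9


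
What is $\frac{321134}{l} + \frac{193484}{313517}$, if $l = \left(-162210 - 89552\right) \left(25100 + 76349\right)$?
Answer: $\frac{2470837385092257}{4003769340408173} \approx 0.61713$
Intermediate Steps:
$l = -25541003138$ ($l = \left(-251762\right) 101449 = -25541003138$)
$\frac{321134}{l} + \frac{193484}{313517} = \frac{321134}{-25541003138} + \frac{193484}{313517} = 321134 \left(- \frac{1}{25541003138}\right) + 193484 \cdot \frac{1}{313517} = - \frac{160567}{12770501569} + \frac{193484}{313517} = \frac{2470837385092257}{4003769340408173}$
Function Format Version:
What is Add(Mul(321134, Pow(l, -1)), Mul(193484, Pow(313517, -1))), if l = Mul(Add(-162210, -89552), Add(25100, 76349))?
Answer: Rational(2470837385092257, 4003769340408173) ≈ 0.61713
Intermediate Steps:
l = -25541003138 (l = Mul(-251762, 101449) = -25541003138)
Add(Mul(321134, Pow(l, -1)), Mul(193484, Pow(313517, -1))) = Add(Mul(321134, Pow(-25541003138, -1)), Mul(193484, Pow(313517, -1))) = Add(Mul(321134, Rational(-1, 25541003138)), Mul(193484, Rational(1, 313517))) = Add(Rational(-160567, 12770501569), Rational(193484, 313517)) = Rational(2470837385092257, 4003769340408173)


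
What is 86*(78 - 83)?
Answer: -430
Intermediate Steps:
86*(78 - 83) = 86*(-5) = -430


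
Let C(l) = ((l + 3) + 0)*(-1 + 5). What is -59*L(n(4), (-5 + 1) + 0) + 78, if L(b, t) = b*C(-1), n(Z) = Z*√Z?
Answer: -3698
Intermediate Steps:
C(l) = 12 + 4*l (C(l) = ((3 + l) + 0)*4 = (3 + l)*4 = 12 + 4*l)
n(Z) = Z^(3/2)
L(b, t) = 8*b (L(b, t) = b*(12 + 4*(-1)) = b*(12 - 4) = b*8 = 8*b)
-59*L(n(4), (-5 + 1) + 0) + 78 = -472*4^(3/2) + 78 = -472*8 + 78 = -59*64 + 78 = -3776 + 78 = -3698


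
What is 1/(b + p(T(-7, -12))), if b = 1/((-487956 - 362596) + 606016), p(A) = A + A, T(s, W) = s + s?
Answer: -244536/6847009 ≈ -0.035714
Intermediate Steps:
T(s, W) = 2*s
p(A) = 2*A
b = -1/244536 (b = 1/(-850552 + 606016) = 1/(-244536) = -1/244536 ≈ -4.0894e-6)
1/(b + p(T(-7, -12))) = 1/(-1/244536 + 2*(2*(-7))) = 1/(-1/244536 + 2*(-14)) = 1/(-1/244536 - 28) = 1/(-6847009/244536) = -244536/6847009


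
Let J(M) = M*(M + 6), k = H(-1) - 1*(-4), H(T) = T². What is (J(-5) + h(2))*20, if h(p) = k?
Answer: 0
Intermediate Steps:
k = 5 (k = (-1)² - 1*(-4) = 1 + 4 = 5)
h(p) = 5
J(M) = M*(6 + M)
(J(-5) + h(2))*20 = (-5*(6 - 5) + 5)*20 = (-5*1 + 5)*20 = (-5 + 5)*20 = 0*20 = 0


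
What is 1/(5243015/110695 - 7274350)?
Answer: -22139/161045786047 ≈ -1.3747e-7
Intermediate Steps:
1/(5243015/110695 - 7274350) = 1/(5243015*(1/110695) - 7274350) = 1/(1048603/22139 - 7274350) = 1/(-161045786047/22139) = -22139/161045786047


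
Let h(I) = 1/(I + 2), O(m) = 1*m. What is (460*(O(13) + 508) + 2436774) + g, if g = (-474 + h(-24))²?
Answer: 1404158097/484 ≈ 2.9012e+6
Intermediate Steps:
O(m) = m
h(I) = 1/(2 + I)
g = 108764041/484 (g = (-474 + 1/(2 - 24))² = (-474 + 1/(-22))² = (-474 - 1/22)² = (-10429/22)² = 108764041/484 ≈ 2.2472e+5)
(460*(O(13) + 508) + 2436774) + g = (460*(13 + 508) + 2436774) + 108764041/484 = (460*521 + 2436774) + 108764041/484 = (239660 + 2436774) + 108764041/484 = 2676434 + 108764041/484 = 1404158097/484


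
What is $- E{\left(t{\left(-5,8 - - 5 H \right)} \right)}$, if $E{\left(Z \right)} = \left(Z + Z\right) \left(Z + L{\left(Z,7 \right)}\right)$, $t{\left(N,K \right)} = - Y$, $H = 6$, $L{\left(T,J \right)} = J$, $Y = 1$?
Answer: $12$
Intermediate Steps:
$t{\left(N,K \right)} = -1$ ($t{\left(N,K \right)} = \left(-1\right) 1 = -1$)
$E{\left(Z \right)} = 2 Z \left(7 + Z\right)$ ($E{\left(Z \right)} = \left(Z + Z\right) \left(Z + 7\right) = 2 Z \left(7 + Z\right)$)
$- E{\left(t{\left(-5,8 - - 5 H \right)} \right)} = - 2 \left(-1\right) \left(7 - 1\right) = - 2 \left(-1\right) 6 = \left(-1\right) \left(-12\right) = 12$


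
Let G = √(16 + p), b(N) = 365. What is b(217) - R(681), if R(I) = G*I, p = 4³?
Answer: 365 - 2724*√5 ≈ -5726.0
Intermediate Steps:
p = 64
G = 4*√5 (G = √(16 + 64) = √80 = 4*√5 ≈ 8.9443)
R(I) = 4*I*√5 (R(I) = (4*√5)*I = 4*I*√5)
b(217) - R(681) = 365 - 4*681*√5 = 365 - 2724*√5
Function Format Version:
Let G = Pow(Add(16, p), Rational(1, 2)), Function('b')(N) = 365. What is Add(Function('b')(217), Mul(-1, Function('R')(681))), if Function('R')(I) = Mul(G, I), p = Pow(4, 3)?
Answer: Add(365, Mul(-2724, Pow(5, Rational(1, 2)))) ≈ -5726.0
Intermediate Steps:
p = 64
G = Mul(4, Pow(5, Rational(1, 2))) (G = Pow(Add(16, 64), Rational(1, 2)) = Pow(80, Rational(1, 2)) = Mul(4, Pow(5, Rational(1, 2))) ≈ 8.9443)
Function('R')(I) = Mul(4, I, Pow(5, Rational(1, 2))) (Function('R')(I) = Mul(Mul(4, Pow(5, Rational(1, 2))), I) = Mul(4, I, Pow(5, Rational(1, 2))))
Add(Function('b')(217), Mul(-1, Function('R')(681))) = Add(365, Mul(-1, Mul(4, 681, Pow(5, Rational(1, 2))))) = Add(365, Mul(-1, Mul(2724, Pow(5, Rational(1, 2))))) = Add(365, Mul(-2724, Pow(5, Rational(1, 2))))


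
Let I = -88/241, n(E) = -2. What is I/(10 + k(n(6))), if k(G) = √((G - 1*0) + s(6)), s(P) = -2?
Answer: -110/3133 + 22*I/3133 ≈ -0.03511 + 0.007022*I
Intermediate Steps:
I = -88/241 (I = -88*1/241 = -88/241 ≈ -0.36515)
k(G) = √(-2 + G) (k(G) = √((G - 1*0) - 2) = √((G + 0) - 2) = √(G - 2) = √(-2 + G))
I/(10 + k(n(6))) = -88/(241*(10 + √(-2 - 2))) = -88/(241*(10 + √(-4))) = -88*(10 - 2*I)/104/241 = -11*(10 - 2*I)/3133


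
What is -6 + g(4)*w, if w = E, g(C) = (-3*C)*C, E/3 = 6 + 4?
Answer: -1446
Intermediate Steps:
E = 30 (E = 3*(6 + 4) = 3*10 = 30)
g(C) = -3*C²
w = 30
-6 + g(4)*w = -6 - 3*4²*30 = -6 - 3*16*30 = -6 - 48*30 = -6 - 1440 = -1446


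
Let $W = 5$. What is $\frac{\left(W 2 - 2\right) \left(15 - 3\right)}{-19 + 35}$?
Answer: $6$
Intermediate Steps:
$\frac{\left(W 2 - 2\right) \left(15 - 3\right)}{-19 + 35} = \frac{\left(5 \cdot 2 - 2\right) \left(15 - 3\right)}{-19 + 35} = \frac{\left(10 - 2\right) 12}{16} = 8 \cdot 12 \cdot \frac{1}{16} = 96 \cdot \frac{1}{16} = 6$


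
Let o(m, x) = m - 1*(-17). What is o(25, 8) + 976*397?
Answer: 387514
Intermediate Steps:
o(m, x) = 17 + m (o(m, x) = m + 17 = 17 + m)
o(25, 8) + 976*397 = (17 + 25) + 976*397 = 42 + 387472 = 387514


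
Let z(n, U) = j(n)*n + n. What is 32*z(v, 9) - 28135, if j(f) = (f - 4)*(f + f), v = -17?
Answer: -417095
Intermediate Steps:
j(f) = 2*f*(-4 + f) (j(f) = (-4 + f)*(2*f) = 2*f*(-4 + f))
z(n, U) = n + 2*n**2*(-4 + n) (z(n, U) = (2*n*(-4 + n))*n + n = 2*n**2*(-4 + n) + n = n + 2*n**2*(-4 + n))
32*z(v, 9) - 28135 = 32*(-17*(1 + 2*(-17)*(-4 - 17))) - 28135 = 32*(-17*(1 + 2*(-17)*(-21))) - 28135 = 32*(-17*(1 + 714)) - 28135 = 32*(-17*715) - 28135 = 32*(-12155) - 28135 = -388960 - 28135 = -417095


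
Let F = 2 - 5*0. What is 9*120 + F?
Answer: 1082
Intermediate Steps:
F = 2 (F = 2 + 0 = 2)
9*120 + F = 9*120 + 2 = 1080 + 2 = 1082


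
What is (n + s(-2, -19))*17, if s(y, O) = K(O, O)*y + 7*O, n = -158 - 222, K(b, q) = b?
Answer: -8075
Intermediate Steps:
n = -380
s(y, O) = 7*O + O*y (s(y, O) = O*y + 7*O = 7*O + O*y)
(n + s(-2, -19))*17 = (-380 - 19*(7 - 2))*17 = (-380 - 19*5)*17 = (-380 - 95)*17 = -475*17 = -8075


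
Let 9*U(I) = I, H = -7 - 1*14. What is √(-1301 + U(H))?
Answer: I*√11730/3 ≈ 36.102*I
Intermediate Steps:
H = -21 (H = -7 - 14 = -21)
U(I) = I/9
√(-1301 + U(H)) = √(-1301 + (⅑)*(-21)) = √(-1301 - 7/3) = √(-3910/3) = I*√11730/3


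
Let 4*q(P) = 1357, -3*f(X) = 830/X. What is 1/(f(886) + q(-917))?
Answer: 5316/1801793 ≈ 0.0029504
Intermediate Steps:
f(X) = -830/(3*X)
q(P) = 1357/4 (q(P) = (¼)*1357 = 1357/4)
1/(f(886) + q(-917)) = 1/(-830/3/886 + 1357/4) = 1/(-830/3*1/886 + 1357/4) = 1/(-415/1329 + 1357/4) = 1/(1801793/5316) = 5316/1801793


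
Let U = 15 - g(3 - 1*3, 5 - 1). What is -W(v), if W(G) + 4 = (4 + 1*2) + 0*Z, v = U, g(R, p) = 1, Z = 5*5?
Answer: -2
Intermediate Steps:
Z = 25
U = 14 (U = 15 - 1*1 = 15 - 1 = 14)
v = 14
W(G) = 2 (W(G) = -4 + ((4 + 1*2) + 0*25) = -4 + ((4 + 2) + 0) = -4 + (6 + 0) = -4 + 6 = 2)
-W(v) = -1*2 = -2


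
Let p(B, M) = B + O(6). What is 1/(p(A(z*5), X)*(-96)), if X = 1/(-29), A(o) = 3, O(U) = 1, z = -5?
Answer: -1/384 ≈ -0.0026042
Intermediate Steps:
X = -1/29 ≈ -0.034483
p(B, M) = 1 + B (p(B, M) = B + 1 = 1 + B)
1/(p(A(z*5), X)*(-96)) = 1/((1 + 3)*(-96)) = 1/(4*(-96)) = 1/(-384) = -1/384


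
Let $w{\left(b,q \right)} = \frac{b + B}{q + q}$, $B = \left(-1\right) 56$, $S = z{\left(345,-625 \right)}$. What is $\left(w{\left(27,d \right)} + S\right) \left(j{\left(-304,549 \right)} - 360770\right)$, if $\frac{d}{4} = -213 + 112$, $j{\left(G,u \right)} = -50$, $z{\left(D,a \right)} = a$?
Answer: $\frac{45550909055}{202} \approx 2.255 \cdot 10^{8}$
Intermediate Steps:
$S = -625$
$B = -56$
$d = -404$ ($d = 4 \left(-213 + 112\right) = 4 \left(-101\right) = -404$)
$w{\left(b,q \right)} = \frac{-56 + b}{2 q}$ ($w{\left(b,q \right)} = \frac{b - 56}{q + q} = \frac{-56 + b}{2 q}$)
$\left(w{\left(27,d \right)} + S\right) \left(j{\left(-304,549 \right)} - 360770\right) = \left(\frac{-56 + 27}{2 \left(-404\right)} - 625\right) \left(-50 - 360770\right) = \left(\frac{1}{2} \left(- \frac{1}{404}\right) \left(-29\right) - 625\right) \left(-360820\right) = \left(\frac{29}{808} - 625\right) \left(-360820\right) = \left(- \frac{504971}{808}\right) \left(-360820\right) = \frac{45550909055}{202}$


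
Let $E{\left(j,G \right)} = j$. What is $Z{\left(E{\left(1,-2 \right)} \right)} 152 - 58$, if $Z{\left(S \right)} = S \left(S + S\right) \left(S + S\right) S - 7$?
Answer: $-514$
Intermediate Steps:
$Z{\left(S \right)} = -7 + 4 S^{4}$ ($Z{\left(S \right)} = S 2 S 2 S S - 7 = 2 S^{2} \cdot 2 S S - 7 = 4 S^{3} S - 7 = 4 S^{4} - 7 = -7 + 4 S^{4}$)
$Z{\left(E{\left(1,-2 \right)} \right)} 152 - 58 = \left(-7 + 4 \cdot 1^{4}\right) 152 - 58 = \left(-7 + 4 \cdot 1\right) 152 - 58 = \left(-7 + 4\right) 152 - 58 = \left(-3\right) 152 - 58 = -456 - 58 = -514$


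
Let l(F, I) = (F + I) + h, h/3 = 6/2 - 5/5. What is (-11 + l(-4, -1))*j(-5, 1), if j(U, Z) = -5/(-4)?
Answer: -25/2 ≈ -12.500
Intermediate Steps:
j(U, Z) = 5/4 (j(U, Z) = -5*(-¼) = 5/4)
h = 6 (h = 3*(6/2 - 5/5) = 3*(6*(½) - 5*⅕) = 3*(3 - 1) = 3*2 = 6)
l(F, I) = 6 + F + I (l(F, I) = (F + I) + 6 = 6 + F + I)
(-11 + l(-4, -1))*j(-5, 1) = (-11 + (6 - 4 - 1))*(5/4) = (-11 + 1)*(5/4) = -10*5/4 = -25/2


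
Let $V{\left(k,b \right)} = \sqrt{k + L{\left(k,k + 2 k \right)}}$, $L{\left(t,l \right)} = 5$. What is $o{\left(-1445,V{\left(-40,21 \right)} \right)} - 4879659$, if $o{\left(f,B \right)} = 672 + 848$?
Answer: $-4878139$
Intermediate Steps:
$V{\left(k,b \right)} = \sqrt{5 + k}$ ($V{\left(k,b \right)} = \sqrt{k + 5} = \sqrt{5 + k}$)
$o{\left(f,B \right)} = 1520$
$o{\left(-1445,V{\left(-40,21 \right)} \right)} - 4879659 = 1520 - 4879659 = -4878139$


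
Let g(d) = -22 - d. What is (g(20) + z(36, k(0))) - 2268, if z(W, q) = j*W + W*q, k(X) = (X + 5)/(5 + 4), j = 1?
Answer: -2254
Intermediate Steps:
k(X) = 5/9 + X/9 (k(X) = (5 + X)/9 = (5 + X)*(⅑) = 5/9 + X/9)
z(W, q) = W + W*q (z(W, q) = 1*W + W*q = W + W*q)
(g(20) + z(36, k(0))) - 2268 = ((-22 - 1*20) + 36*(1 + (5/9 + (⅑)*0))) - 2268 = ((-22 - 20) + 36*(1 + (5/9 + 0))) - 2268 = (-42 + 36*(1 + 5/9)) - 2268 = (-42 + 36*(14/9)) - 2268 = (-42 + 56) - 2268 = 14 - 2268 = -2254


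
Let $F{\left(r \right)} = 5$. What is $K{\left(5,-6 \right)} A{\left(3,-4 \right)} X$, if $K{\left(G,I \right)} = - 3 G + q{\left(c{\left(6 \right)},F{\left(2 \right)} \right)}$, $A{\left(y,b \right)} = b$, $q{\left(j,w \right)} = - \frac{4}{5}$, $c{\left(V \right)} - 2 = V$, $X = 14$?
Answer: $\frac{4424}{5} \approx 884.8$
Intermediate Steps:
$c{\left(V \right)} = 2 + V$
$q{\left(j,w \right)} = - \frac{4}{5}$ ($q{\left(j,w \right)} = \left(-4\right) \frac{1}{5} = - \frac{4}{5}$)
$K{\left(G,I \right)} = - \frac{4}{5} - 3 G$ ($K{\left(G,I \right)} = - 3 G - \frac{4}{5} = - \frac{4}{5} - 3 G$)
$K{\left(5,-6 \right)} A{\left(3,-4 \right)} X = \left(- \frac{4}{5} - 15\right) \left(-4\right) 14 = \left(- \frac{79}{5}\right) \left(-4\right) 14 = \frac{316}{5} \cdot 14 = \frac{4424}{5}$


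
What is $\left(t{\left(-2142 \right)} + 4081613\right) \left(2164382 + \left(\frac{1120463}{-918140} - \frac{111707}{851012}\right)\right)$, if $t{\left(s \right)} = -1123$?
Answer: $\frac{86258234639253910909122}{9766851971} \approx 8.8317 \cdot 10^{12}$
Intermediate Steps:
$\left(t{\left(-2142 \right)} + 4081613\right) \left(2164382 + \left(\frac{1120463}{-918140} - \frac{111707}{851012}\right)\right) = \left(-1123 + 4081613\right) \left(2164382 + \left(\frac{1120463}{-918140} - \frac{111707}{851012}\right)\right) = 4080490 \left(2164382 + \left(1120463 \left(- \frac{1}{918140}\right) - \frac{111707}{851012}\right)\right) = 4080490 \left(2164382 - \frac{66005632721}{48834259855}\right) = 4080490 \cdot \frac{105695927007851889}{48834259855} = \frac{86258234639253910909122}{9766851971}$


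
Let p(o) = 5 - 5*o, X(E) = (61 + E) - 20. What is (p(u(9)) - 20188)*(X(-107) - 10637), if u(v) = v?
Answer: 216500284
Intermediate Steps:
X(E) = 41 + E
(p(u(9)) - 20188)*(X(-107) - 10637) = ((5 - 5*9) - 20188)*((41 - 107) - 10637) = ((5 - 45) - 20188)*(-66 - 10637) = (-40 - 20188)*(-10703) = -20228*(-10703) = 216500284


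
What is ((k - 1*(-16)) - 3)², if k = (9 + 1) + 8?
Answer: 961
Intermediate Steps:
k = 18 (k = 10 + 8 = 18)
((k - 1*(-16)) - 3)² = ((18 - 1*(-16)) - 3)² = ((18 + 16) - 3)² = (34 - 3)² = 31² = 961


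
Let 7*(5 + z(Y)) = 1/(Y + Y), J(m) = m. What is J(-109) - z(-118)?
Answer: -171807/1652 ≈ -104.00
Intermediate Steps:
z(Y) = -5 + 1/(14*Y) (z(Y) = -5 + 1/(7*(Y + Y)) = -5 + 1/(7*((2*Y))) = -5 + (1/(2*Y))/7 = -5 + 1/(14*Y))
J(-109) - z(-118) = -109 - (-5 + (1/14)/(-118)) = -109 - (-5 + (1/14)*(-1/118)) = -109 - (-5 - 1/1652) = -109 - 1*(-8261/1652) = -109 + 8261/1652 = -171807/1652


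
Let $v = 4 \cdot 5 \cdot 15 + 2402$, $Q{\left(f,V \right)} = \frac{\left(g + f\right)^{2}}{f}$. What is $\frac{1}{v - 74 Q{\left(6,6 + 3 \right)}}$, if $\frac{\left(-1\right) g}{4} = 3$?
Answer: $\frac{1}{2258} \approx 0.00044287$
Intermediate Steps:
$g = -12$ ($g = \left(-4\right) 3 = -12$)
$Q{\left(f,V \right)} = \frac{\left(-12 + f\right)^{2}}{f}$
$v = 2702$ ($v = 20 \cdot 15 + 2402 = 300 + 2402 = 2702$)
$\frac{1}{v - 74 Q{\left(6,6 + 3 \right)}} = \frac{1}{2702 - 74 \frac{\left(-12 + 6\right)^{2}}{6}} = \frac{1}{2702 - 74 \frac{\left(-6\right)^{2}}{6}} = \frac{1}{2702 - 74 \cdot \frac{1}{6} \cdot 36} = \frac{1}{2702 - 444} = \frac{1}{2258}$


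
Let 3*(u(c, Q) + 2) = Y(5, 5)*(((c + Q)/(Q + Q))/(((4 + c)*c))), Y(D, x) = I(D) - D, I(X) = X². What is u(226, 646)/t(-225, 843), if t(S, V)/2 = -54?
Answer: 1259161/67997637 ≈ 0.018518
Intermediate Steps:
t(S, V) = -108 (t(S, V) = 2*(-54) = -108)
Y(D, x) = D² - D
u(c, Q) = -2 + 10*(Q + c)/(3*Q*c*(4 + c)) (u(c, Q) = -2 + ((5*(-1 + 5))*(((c + Q)/(Q + Q))/(((4 + c)*c))))/3 = -2 + ((5*4)*(((Q + c)/((2*Q)))/((c*(4 + c)))))/3 = -2 + (20*(((Q + c)*(1/(2*Q)))*(1/(c*(4 + c)))))/3 = -2 + (20*(((Q + c)/(2*Q))*(1/(c*(4 + c)))))/3 = -2 + (20*((Q + c)/(2*Q*c*(4 + c))))/3 = -2 + (10*(Q + c)/(Q*c*(4 + c)))/3 = -2 + 10*(Q + c)/(3*Q*c*(4 + c)))
u(226, 646)/t(-225, 843) = ((⅔)*(5*646 + 5*226 - 12*646*226 - 3*646*226²)/(646*226*(4 + 226)))/(-108) = ((⅔)*(1/646)*(1/226)*(3230 + 1130 - 1751952 - 3*646*51076)/230)*(-1/108) = ((⅔)*(1/646)*(1/226)*(1/230)*(3230 + 1130 - 1751952 - 98985288))*(-1/108) = ((⅔)*(1/646)*(1/226)*(1/230)*(-100732880))*(-1/108) = -5036644/2518431*(-1/108) = 1259161/67997637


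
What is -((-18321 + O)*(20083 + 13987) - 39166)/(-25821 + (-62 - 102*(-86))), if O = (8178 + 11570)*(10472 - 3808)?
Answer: 4483010659404/17111 ≈ 2.6200e+8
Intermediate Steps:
O = 131600672 (O = 19748*6664 = 131600672)
-((-18321 + O)*(20083 + 13987) - 39166)/(-25821 + (-62 - 102*(-86))) = -((-18321 + 131600672)*(20083 + 13987) - 39166)/(-25821 + (-62 - 102*(-86))) = -(131582351*34070 - 39166)/(-25821 + (-62 + 8772)) = -(4483010698570 - 39166)/(-25821 + 8710) = -4483010659404/(-17111) = -4483010659404*(-1)/17111 = -1*(-4483010659404/17111) = 4483010659404/17111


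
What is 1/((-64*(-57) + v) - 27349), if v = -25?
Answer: -1/23726 ≈ -4.2148e-5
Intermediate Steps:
1/((-64*(-57) + v) - 27349) = 1/((-64*(-57) - 25) - 27349) = 1/((3648 - 25) - 27349) = 1/(3623 - 27349) = 1/(-23726) = -1/23726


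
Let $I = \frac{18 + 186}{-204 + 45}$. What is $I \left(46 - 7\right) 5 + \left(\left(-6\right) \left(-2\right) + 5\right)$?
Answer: $- \frac{12359}{53} \approx -233.19$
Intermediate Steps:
$I = - \frac{68}{53}$ ($I = \frac{204}{-159} = 204 \left(- \frac{1}{159}\right) = - \frac{68}{53} \approx -1.283$)
$I \left(46 - 7\right) 5 + \left(\left(-6\right) \left(-2\right) + 5\right) = - \frac{68 \left(46 - 7\right) 5}{53} + \left(\left(-6\right) \left(-2\right) + 5\right) = - \frac{68 \left(46 - 7\right) 5}{53} + \left(12 + 5\right) = - \frac{68 \cdot 39 \cdot 5}{53} + 17 = \left(- \frac{68}{53}\right) 195 + 17 = - \frac{13260}{53} + 17 = - \frac{12359}{53}$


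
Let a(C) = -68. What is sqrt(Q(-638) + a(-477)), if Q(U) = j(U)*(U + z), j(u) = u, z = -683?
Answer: sqrt(842730) ≈ 918.00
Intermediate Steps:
Q(U) = U*(-683 + U) (Q(U) = U*(U - 683) = U*(-683 + U))
sqrt(Q(-638) + a(-477)) = sqrt(-638*(-683 - 638) - 68) = sqrt(-638*(-1321) - 68) = sqrt(842798 - 68) = sqrt(842730)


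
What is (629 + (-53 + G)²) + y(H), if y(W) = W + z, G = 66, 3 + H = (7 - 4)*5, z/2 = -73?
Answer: 664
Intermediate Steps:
z = -146 (z = 2*(-73) = -146)
H = 12 (H = -3 + (7 - 4)*5 = -3 + 3*5 = -3 + 15 = 12)
y(W) = -146 + W (y(W) = W - 146 = -146 + W)
(629 + (-53 + G)²) + y(H) = (629 + (-53 + 66)²) + (-146 + 12) = (629 + 13²) - 134 = (629 + 169) - 134 = 798 - 134 = 664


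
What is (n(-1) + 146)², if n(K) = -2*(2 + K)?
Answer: 20736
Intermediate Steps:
n(K) = -4 - 2*K
(n(-1) + 146)² = ((-4 - 2*(-1)) + 146)² = ((-4 + 2) + 146)² = (-2 + 146)² = 144² = 20736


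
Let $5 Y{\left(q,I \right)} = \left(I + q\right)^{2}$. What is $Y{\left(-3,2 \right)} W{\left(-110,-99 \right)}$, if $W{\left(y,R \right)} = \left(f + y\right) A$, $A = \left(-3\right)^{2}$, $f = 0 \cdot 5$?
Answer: $-198$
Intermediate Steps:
$f = 0$
$A = 9$
$Y{\left(q,I \right)} = \frac{\left(I + q\right)^{2}}{5}$
$W{\left(y,R \right)} = 9 y$ ($W{\left(y,R \right)} = \left(0 + y\right) 9 = y 9 = 9 y$)
$Y{\left(-3,2 \right)} W{\left(-110,-99 \right)} = \frac{\left(2 - 3\right)^{2}}{5} \cdot 9 \left(-110\right) = \frac{\left(-1\right)^{2}}{5} \left(-990\right) = \frac{1}{5} \cdot 1 \left(-990\right) = \frac{1}{5} \left(-990\right) = -198$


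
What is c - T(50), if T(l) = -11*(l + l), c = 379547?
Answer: 380647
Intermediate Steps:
T(l) = -22*l
c - T(50) = 379547 - (-22)*50 = 379547 - 1*(-1100) = 379547 + 1100 = 380647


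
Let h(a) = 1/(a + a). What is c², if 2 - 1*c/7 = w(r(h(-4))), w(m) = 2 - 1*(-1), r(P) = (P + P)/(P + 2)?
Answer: 49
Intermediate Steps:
h(a) = 1/(2*a)
r(P) = 2*P/(2 + P) (r(P) = (2*P)/(2 + P) = 2*P/(2 + P))
w(m) = 3 (w(m) = 2 + 1 = 3)
c = -7 (c = 14 - 7*3 = 14 - 21 = -7)
c² = (-7)² = 49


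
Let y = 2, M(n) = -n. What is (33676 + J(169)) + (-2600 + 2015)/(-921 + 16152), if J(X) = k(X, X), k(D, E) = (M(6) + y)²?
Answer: 171054089/5077 ≈ 33692.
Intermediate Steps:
k(D, E) = 16 (k(D, E) = (-1*6 + 2)² = (-6 + 2)² = (-4)² = 16)
J(X) = 16
(33676 + J(169)) + (-2600 + 2015)/(-921 + 16152) = (33676 + 16) + (-2600 + 2015)/(-921 + 16152) = 33692 - 585/15231 = 33692 - 585*1/15231 = 33692 - 195/5077 = 171054089/5077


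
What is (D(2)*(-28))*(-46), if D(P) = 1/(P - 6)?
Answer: -322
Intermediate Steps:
D(P) = 1/(-6 + P)
(D(2)*(-28))*(-46) = (-28/(-6 + 2))*(-46) = (-28/(-4))*(-46) = -1/4*(-28)*(-46) = 7*(-46) = -322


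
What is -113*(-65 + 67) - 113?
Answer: -339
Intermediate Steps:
-113*(-65 + 67) - 113 = -113*2 - 113 = -226 - 113 = -339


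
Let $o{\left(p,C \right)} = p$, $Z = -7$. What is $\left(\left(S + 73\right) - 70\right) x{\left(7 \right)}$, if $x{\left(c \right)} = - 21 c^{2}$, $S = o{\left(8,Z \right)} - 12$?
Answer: $1029$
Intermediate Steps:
$S = -4$ ($S = 8 - 12 = -4$)
$\left(\left(S + 73\right) - 70\right) x{\left(7 \right)} = \left(\left(-4 + 73\right) - 70\right) \left(- 21 \cdot 7^{2}\right) = \left(69 - 70\right) \left(\left(-21\right) 49\right) = \left(-1\right) \left(-1029\right) = 1029$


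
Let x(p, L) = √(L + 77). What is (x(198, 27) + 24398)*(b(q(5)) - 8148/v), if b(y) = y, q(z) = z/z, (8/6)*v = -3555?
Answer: 351794762/3555 + 28838*√26/3555 ≈ 98999.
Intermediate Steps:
v = -10665/4 (v = (¾)*(-3555) = -10665/4 ≈ -2666.3)
q(z) = 1
x(p, L) = √(77 + L)
(x(198, 27) + 24398)*(b(q(5)) - 8148/v) = (√(77 + 27) + 24398)*(1 - 8148/(-10665/4)) = (√104 + 24398)*(1 - 8148*(-4/10665)) = (2*√26 + 24398)*(1 + 10864/3555) = (24398 + 2*√26)*(14419/3555) = 351794762/3555 + 28838*√26/3555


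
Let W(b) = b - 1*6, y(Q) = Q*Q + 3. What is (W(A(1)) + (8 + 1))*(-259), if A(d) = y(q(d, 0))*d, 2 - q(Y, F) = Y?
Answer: -1813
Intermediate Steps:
q(Y, F) = 2 - Y
y(Q) = 3 + Q² (y(Q) = Q² + 3 = 3 + Q²)
A(d) = d*(3 + (2 - d)²) (A(d) = (3 + (2 - d)²)*d = d*(3 + (2 - d)²))
W(b) = -6 + b (W(b) = b - 6 = -6 + b)
(W(A(1)) + (8 + 1))*(-259) = ((-6 + 1*(3 + (-2 + 1)²)) + (8 + 1))*(-259) = ((-6 + 1*(3 + (-1)²)) + 9)*(-259) = ((-6 + 1*(3 + 1)) + 9)*(-259) = ((-6 + 1*4) + 9)*(-259) = ((-6 + 4) + 9)*(-259) = (-2 + 9)*(-259) = 7*(-259) = -1813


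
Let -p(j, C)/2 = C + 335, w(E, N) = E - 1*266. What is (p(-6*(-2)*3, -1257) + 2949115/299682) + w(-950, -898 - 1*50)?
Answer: 191149411/299682 ≈ 637.84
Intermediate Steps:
w(E, N) = -266 + E (w(E, N) = E - 266 = -266 + E)
p(j, C) = -670 - 2*C (p(j, C) = -2*(C + 335) = -2*(335 + C) = -670 - 2*C)
(p(-6*(-2)*3, -1257) + 2949115/299682) + w(-950, -898 - 1*50) = ((-670 - 2*(-1257)) + 2949115/299682) + (-266 - 950) = ((-670 + 2514) + 2949115*(1/299682)) - 1216 = (1844 + 2949115/299682) - 1216 = 555562723/299682 - 1216 = 191149411/299682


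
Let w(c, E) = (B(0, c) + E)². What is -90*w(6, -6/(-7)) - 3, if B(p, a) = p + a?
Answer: -207507/49 ≈ -4234.8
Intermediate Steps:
B(p, a) = a + p
w(c, E) = (E + c)² (w(c, E) = ((c + 0) + E)² = (c + E)² = (E + c)²)
-90*w(6, -6/(-7)) - 3 = -90*(-6/(-7) + 6)² - 3 = -90*(-6*(-⅐) + 6)² - 3 = -90*(6/7 + 6)² - 3 = -90*(48/7)² - 3 = -90*2304/49 - 3 = -207360/49 - 3 = -207507/49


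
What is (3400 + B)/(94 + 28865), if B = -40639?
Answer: -12413/9653 ≈ -1.2859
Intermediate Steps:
(3400 + B)/(94 + 28865) = (3400 - 40639)/(94 + 28865) = -37239/28959 = -37239*1/28959 = -12413/9653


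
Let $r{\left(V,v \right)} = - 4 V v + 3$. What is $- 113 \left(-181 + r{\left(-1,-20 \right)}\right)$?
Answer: $29154$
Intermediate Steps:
$r{\left(V,v \right)} = 3 - 4 V v$ ($r{\left(V,v \right)} = - 4 V v + 3 = 3 - 4 V v$)
$- 113 \left(-181 + r{\left(-1,-20 \right)}\right) = - 113 \left(-181 + \left(3 - \left(-4\right) \left(-20\right)\right)\right) = - 113 \left(-181 + \left(3 - 80\right)\right) = - 113 \left(-181 - 77\right) = \left(-113\right) \left(-258\right) = 29154$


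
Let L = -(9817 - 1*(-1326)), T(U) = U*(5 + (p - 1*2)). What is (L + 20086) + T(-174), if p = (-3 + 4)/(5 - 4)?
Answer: 8247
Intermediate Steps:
p = 1 (p = 1/1 = 1*1 = 1)
T(U) = 4*U (T(U) = U*(5 + (1 - 1*2)) = U*(5 + (1 - 2)) = U*(5 - 1) = U*4 = 4*U)
L = -11143 (L = -(9817 + 1326) = -1*11143 = -11143)
(L + 20086) + T(-174) = (-11143 + 20086) + 4*(-174) = 8943 - 696 = 8247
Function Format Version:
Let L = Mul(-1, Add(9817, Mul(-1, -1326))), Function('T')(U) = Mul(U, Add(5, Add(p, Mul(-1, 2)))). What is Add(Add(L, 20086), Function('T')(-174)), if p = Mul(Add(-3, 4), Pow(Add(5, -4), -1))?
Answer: 8247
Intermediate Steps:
p = 1 (p = Mul(1, Pow(1, -1)) = Mul(1, 1) = 1)
Function('T')(U) = Mul(4, U) (Function('T')(U) = Mul(U, Add(5, Add(1, Mul(-1, 2)))) = Mul(U, Add(5, Add(1, -2))) = Mul(U, Add(5, -1)) = Mul(U, 4) = Mul(4, U))
L = -11143 (L = Mul(-1, Add(9817, 1326)) = Mul(-1, 11143) = -11143)
Add(Add(L, 20086), Function('T')(-174)) = Add(Add(-11143, 20086), Mul(4, -174)) = Add(8943, -696) = 8247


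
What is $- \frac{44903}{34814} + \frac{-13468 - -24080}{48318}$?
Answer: $- \frac{900088493}{841071426} \approx -1.0702$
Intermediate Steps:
$- \frac{44903}{34814} + \frac{-13468 - -24080}{48318} = \left(-44903\right) \frac{1}{34814} + \left(-13468 + 24080\right) \frac{1}{48318} = - \frac{44903}{34814} + 10612 \cdot \frac{1}{48318} = - \frac{44903}{34814} + \frac{5306}{24159} = - \frac{900088493}{841071426}$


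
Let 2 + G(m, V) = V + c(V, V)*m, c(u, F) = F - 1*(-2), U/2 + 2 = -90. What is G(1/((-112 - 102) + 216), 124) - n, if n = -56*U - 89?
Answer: -10030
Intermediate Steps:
U = -184 (U = -4 + 2*(-90) = -4 - 180 = -184)
c(u, F) = 2 + F (c(u, F) = F + 2 = 2 + F)
G(m, V) = -2 + V + m*(2 + V) (G(m, V) = -2 + (V + (2 + V)*m) = -2 + (V + m*(2 + V)) = -2 + V + m*(2 + V))
n = 10215 (n = -56*(-184) - 89 = 10304 - 89 = 10215)
G(1/((-112 - 102) + 216), 124) - n = (-2 + 124 + (2 + 124)/((-112 - 102) + 216)) - 1*10215 = (-2 + 124 + 126/(-214 + 216)) - 10215 = (-2 + 124 + 126/2) - 10215 = (-2 + 124 + (½)*126) - 10215 = (-2 + 124 + 63) - 10215 = 185 - 10215 = -10030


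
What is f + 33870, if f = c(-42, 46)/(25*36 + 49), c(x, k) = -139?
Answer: 32142491/949 ≈ 33870.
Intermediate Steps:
f = -139/949 (f = -139/(25*36 + 49) = -139/(900 + 49) = -139/949 ≈ -0.14647)
f + 33870 = -139/949 + 33870 = 32142491/949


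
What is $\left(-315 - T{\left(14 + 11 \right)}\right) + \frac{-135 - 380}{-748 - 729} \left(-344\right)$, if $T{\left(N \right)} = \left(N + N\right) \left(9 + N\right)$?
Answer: $- \frac{3153315}{1477} \approx -2134.9$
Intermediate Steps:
$T{\left(N \right)} = 2 N \left(9 + N\right)$
$\left(-315 - T{\left(14 + 11 \right)}\right) + \frac{-135 - 380}{-748 - 729} \left(-344\right) = \left(-315 - 2 \left(14 + 11\right) \left(9 + \left(14 + 11\right)\right)\right) + \frac{-135 - 380}{-748 - 729} \left(-344\right) = \left(-315 - 2 \cdot 25 \left(9 + 25\right)\right) + - \frac{515}{-1477} \left(-344\right) = \left(-315 - 2 \cdot 25 \cdot 34\right) + \left(-515\right) \left(- \frac{1}{1477}\right) \left(-344\right) = \left(-315 - 1700\right) + \frac{515}{1477} \left(-344\right) = \left(-315 - 1700\right) - \frac{177160}{1477} = -2015 - \frac{177160}{1477} = - \frac{3153315}{1477}$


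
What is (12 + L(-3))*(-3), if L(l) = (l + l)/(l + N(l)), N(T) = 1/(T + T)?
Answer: -792/19 ≈ -41.684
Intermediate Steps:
N(T) = 1/(2*T)
L(l) = 2*l/(l + 1/(2*l)) (L(l) = (l + l)/(l + 1/(2*l)) = (2*l)/(l + 1/(2*l)) = 2*l/(l + 1/(2*l)))
(12 + L(-3))*(-3) = (12 + 4*(-3)²/(1 + 2*(-3)²))*(-3) = (12 + 4*9/(1 + 2*9))*(-3) = (12 + 4*9/(1 + 18))*(-3) = (12 + 4*9/19)*(-3) = (12 + 4*9*(1/19))*(-3) = (12 + 36/19)*(-3) = (264/19)*(-3) = -792/19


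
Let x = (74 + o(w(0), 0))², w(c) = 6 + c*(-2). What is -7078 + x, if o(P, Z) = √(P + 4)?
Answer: -1592 + 148*√10 ≈ -1124.0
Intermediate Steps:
w(c) = 6 - 2*c
o(P, Z) = √(4 + P)
x = (74 + √10)² (x = (74 + √(4 + (6 - 2*0)))² = (74 + √(4 + (6 + 0)))² = (74 + √(4 + 6))² = (74 + √10)² ≈ 5954.0)
-7078 + x = -7078 + (74 + √10)²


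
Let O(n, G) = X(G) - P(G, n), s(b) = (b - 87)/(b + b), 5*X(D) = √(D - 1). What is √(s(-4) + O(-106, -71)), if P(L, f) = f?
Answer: √(46950 + 480*I*√2)/20 ≈ 10.834 + 0.078319*I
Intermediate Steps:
X(D) = √(-1 + D)/5 (X(D) = √(D - 1)/5 = √(-1 + D)/5)
s(b) = (-87 + b)/(2*b) (s(b) = (-87 + b)/((2*b)) = (-87 + b)*(1/(2*b)) = (-87 + b)/(2*b))
O(n, G) = -n + √(-1 + G)/5 (O(n, G) = √(-1 + G)/5 - n = -n + √(-1 + G)/5)
√(s(-4) + O(-106, -71)) = √((½)*(-87 - 4)/(-4) + (-1*(-106) + √(-1 - 71)/5)) = √((½)*(-¼)*(-91) + (106 + √(-72)/5)) = √(91/8 + (106 + (6*I*√2)/5)) = √(91/8 + (106 + 6*I*√2/5)) = √(939/8 + 6*I*√2/5)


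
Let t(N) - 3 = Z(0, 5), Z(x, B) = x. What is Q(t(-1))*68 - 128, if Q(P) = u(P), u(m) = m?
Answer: 76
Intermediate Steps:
t(N) = 3 (t(N) = 3 + 0 = 3)
Q(P) = P
Q(t(-1))*68 - 128 = 3*68 - 128 = 204 - 128 = 76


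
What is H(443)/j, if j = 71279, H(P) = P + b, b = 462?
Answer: 905/71279 ≈ 0.012697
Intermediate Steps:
H(P) = 462 + P (H(P) = P + 462 = 462 + P)
H(443)/j = (462 + 443)/71279 = 905*(1/71279) = 905/71279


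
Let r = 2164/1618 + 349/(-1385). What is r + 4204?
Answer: 4711651089/1120465 ≈ 4205.1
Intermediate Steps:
r = 1216229/1120465 (r = 2164*(1/1618) + 349*(-1/1385) = 1082/809 - 349/1385 = 1216229/1120465 ≈ 1.0855)
r + 4204 = 1216229/1120465 + 4204 = 4711651089/1120465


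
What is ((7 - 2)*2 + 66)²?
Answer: 5776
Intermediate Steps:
((7 - 2)*2 + 66)² = (5*2 + 66)² = (10 + 66)² = 76² = 5776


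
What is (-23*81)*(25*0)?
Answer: 0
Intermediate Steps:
(-23*81)*(25*0) = -1863*0 = 0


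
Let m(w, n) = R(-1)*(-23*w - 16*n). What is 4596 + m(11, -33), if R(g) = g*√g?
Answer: 4596 - 275*I ≈ 4596.0 - 275.0*I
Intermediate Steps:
R(g) = g^(3/2)
m(w, n) = -I*(-23*w - 16*n) (m(w, n) = (-1)^(3/2)*(-23*w - 16*n) = (-I)*(-23*w - 16*n) = -I*(-23*w - 16*n))
4596 + m(11, -33) = 4596 + I*(16*(-33) + 23*11) = 4596 + I*(-528 + 253) = 4596 + I*(-275) = 4596 - 275*I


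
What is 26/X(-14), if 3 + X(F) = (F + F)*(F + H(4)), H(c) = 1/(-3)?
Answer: 78/1195 ≈ 0.065272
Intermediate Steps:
H(c) = -⅓ (H(c) = 1*(-⅓) = -⅓)
X(F) = -3 + 2*F*(-⅓ + F) (X(F) = -3 + (F + F)*(F - ⅓) = -3 + (2*F)*(-⅓ + F) = -3 + 2*F*(-⅓ + F))
26/X(-14) = 26/(-3 + 2*(-14)² - ⅔*(-14)) = 26/(-3 + 2*196 + 28/3) = 26/(-3 + 392 + 28/3) = 26/(1195/3) = 26*(3/1195) = 78/1195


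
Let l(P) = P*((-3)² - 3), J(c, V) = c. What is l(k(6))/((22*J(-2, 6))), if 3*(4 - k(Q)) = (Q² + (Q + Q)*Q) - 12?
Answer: 42/11 ≈ 3.8182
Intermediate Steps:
k(Q) = 8 - Q² (k(Q) = 4 - ((Q² + (Q + Q)*Q) - 12)/3 = 4 - ((Q² + (2*Q)*Q) - 12)/3 = 4 - ((Q² + 2*Q²) - 12)/3 = 4 - (3*Q² - 12)/3 = 4 - (-12 + 3*Q²)/3 = 4 + (4 - Q²) = 8 - Q²)
l(P) = 6*P (l(P) = P*(9 - 3) = P*6 = 6*P)
l(k(6))/((22*J(-2, 6))) = (6*(8 - 1*6²))/((22*(-2))) = (6*(8 - 1*36))/(-44) = (6*(8 - 36))*(-1/44) = (6*(-28))*(-1/44) = -168*(-1/44) = 42/11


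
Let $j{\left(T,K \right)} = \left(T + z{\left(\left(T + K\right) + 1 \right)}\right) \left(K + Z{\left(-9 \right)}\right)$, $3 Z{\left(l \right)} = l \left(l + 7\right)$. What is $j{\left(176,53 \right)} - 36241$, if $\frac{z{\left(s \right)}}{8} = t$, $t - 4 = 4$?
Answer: $-22081$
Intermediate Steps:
$Z{\left(l \right)} = \frac{l \left(7 + l\right)}{3}$ ($Z{\left(l \right)} = \frac{l \left(l + 7\right)}{3} = \frac{l \left(7 + l\right)}{3}$)
$t = 8$ ($t = 4 + 4 = 8$)
$z{\left(s \right)} = 64$ ($z{\left(s \right)} = 8 \cdot 8 = 64$)
$j{\left(T,K \right)} = \left(6 + K\right) \left(64 + T\right)$ ($j{\left(T,K \right)} = \left(T + 64\right) \left(K + \frac{1}{3} \left(-9\right) \left(7 - 9\right)\right) = \left(64 + T\right) \left(K + \frac{1}{3} \left(-9\right) \left(-2\right)\right) = \left(64 + T\right) \left(K + 6\right) = \left(64 + T\right) \left(6 + K\right) = \left(6 + K\right) \left(64 + T\right)$)
$j{\left(176,53 \right)} - 36241 = \left(384 + 6 \cdot 176 + 64 \cdot 53 + 53 \cdot 176\right) - 36241 = \left(384 + 1056 + 3392 + 9328\right) - 36241 = 14160 - 36241 = -22081$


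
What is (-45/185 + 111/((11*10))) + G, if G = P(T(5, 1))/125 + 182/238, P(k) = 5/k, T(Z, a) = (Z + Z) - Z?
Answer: 2661313/1729750 ≈ 1.5386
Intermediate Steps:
T(Z, a) = Z (T(Z, a) = 2*Z - Z = Z)
G = 1642/2125 (G = (5/5)/125 + 182/238 = (5*(⅕))*(1/125) + 182*(1/238) = 1*(1/125) + 13/17 = 1/125 + 13/17 = 1642/2125 ≈ 0.77271)
(-45/185 + 111/((11*10))) + G = (-45/185 + 111/((11*10))) + 1642/2125 = (-45*1/185 + 111/110) + 1642/2125 = (-9/37 + 111*(1/110)) + 1642/2125 = (-9/37 + 111/110) + 1642/2125 = 3117/4070 + 1642/2125 = 2661313/1729750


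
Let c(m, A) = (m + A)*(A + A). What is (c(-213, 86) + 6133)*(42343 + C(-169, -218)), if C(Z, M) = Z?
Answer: -662595714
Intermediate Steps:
c(m, A) = 2*A*(A + m) (c(m, A) = (A + m)*(2*A) = 2*A*(A + m))
(c(-213, 86) + 6133)*(42343 + C(-169, -218)) = (2*86*(86 - 213) + 6133)*(42343 - 169) = (2*86*(-127) + 6133)*42174 = (-21844 + 6133)*42174 = -15711*42174 = -662595714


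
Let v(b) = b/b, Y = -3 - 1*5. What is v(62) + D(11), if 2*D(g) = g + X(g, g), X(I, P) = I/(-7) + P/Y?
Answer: 563/112 ≈ 5.0268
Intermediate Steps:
Y = -8 (Y = -3 - 5 = -8)
v(b) = 1
X(I, P) = -I/7 - P/8 (X(I, P) = I/(-7) + P/(-8) = I*(-⅐) + P*(-⅛) = -I/7 - P/8)
D(g) = 41*g/112 (D(g) = (g + (-g/7 - g/8))/2 = (g - 15*g/56)/2 = (41*g/56)/2 = 41*g/112)
v(62) + D(11) = 1 + (41/112)*11 = 1 + 451/112 = 563/112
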